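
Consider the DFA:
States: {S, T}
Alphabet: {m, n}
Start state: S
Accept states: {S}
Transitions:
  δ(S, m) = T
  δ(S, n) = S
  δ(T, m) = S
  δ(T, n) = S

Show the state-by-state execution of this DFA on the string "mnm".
read 'm': S → T
  read 'n': T → S
  read 'm': S → T
S -> T -> S -> T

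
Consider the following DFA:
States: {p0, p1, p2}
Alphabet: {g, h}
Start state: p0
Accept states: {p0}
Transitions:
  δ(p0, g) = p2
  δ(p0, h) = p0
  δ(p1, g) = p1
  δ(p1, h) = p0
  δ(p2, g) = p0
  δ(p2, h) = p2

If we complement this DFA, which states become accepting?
Complement accept states = All states \ Original accept states
= {p0, p1, p2} \ {p0}
{p1, p2}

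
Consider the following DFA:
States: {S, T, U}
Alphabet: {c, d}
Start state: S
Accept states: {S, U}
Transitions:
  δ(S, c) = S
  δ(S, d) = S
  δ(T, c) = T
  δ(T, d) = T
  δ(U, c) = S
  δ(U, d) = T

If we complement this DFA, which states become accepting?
Complement accept states = All states \ Original accept states
= {S, T, U} \ {S, U}
{T}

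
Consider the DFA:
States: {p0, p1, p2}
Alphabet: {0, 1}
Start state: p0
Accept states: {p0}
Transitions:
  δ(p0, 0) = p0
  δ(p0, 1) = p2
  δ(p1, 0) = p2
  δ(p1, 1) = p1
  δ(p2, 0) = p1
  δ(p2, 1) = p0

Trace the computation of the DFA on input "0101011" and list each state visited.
read '0': p0 → p0
  read '1': p0 → p2
  read '0': p2 → p1
  read '1': p1 → p1
  read '0': p1 → p2
  read '1': p2 → p0
  read '1': p0 → p2
p0 -> p0 -> p2 -> p1 -> p1 -> p2 -> p0 -> p2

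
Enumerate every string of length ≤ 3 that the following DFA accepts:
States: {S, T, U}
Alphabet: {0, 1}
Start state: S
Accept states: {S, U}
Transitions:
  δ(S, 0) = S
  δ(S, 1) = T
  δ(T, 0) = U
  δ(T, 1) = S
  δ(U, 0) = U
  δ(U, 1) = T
ε, 0, 00, 10, 11, 000, 010, 011, 100, 110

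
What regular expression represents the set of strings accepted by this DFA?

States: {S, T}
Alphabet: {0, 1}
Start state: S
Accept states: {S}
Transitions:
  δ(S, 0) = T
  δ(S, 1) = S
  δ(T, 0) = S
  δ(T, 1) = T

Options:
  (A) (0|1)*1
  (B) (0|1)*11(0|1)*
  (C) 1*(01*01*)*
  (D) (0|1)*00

Check each option against the DFA on short strings; one disagreement eliminates an option:
  (A) (0|1)*1: on ε the DFA stays in S and accepts (S ∈ Accept), but the regex does not match it → eliminate
  (B) (0|1)*11(0|1)*: on ε the DFA stays in S and accepts (S ∈ Accept), but the regex does not match it → eliminate
  (C) 1*(01*01*)*: agrees with the DFA on every string of length ≤ 6
  (D) (0|1)*00: on ε the DFA stays in S and accepts (S ∈ Accept), but the regex does not match it → eliminate
Only (C) is consistent with the DFA.
(C) 1*(01*01*)*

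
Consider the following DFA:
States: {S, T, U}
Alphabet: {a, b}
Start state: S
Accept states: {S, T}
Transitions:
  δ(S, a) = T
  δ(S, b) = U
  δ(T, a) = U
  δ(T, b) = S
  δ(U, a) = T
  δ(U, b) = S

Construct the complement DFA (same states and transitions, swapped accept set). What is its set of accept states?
Complement accept states = All states \ Original accept states
= {S, T, U} \ {S, T}
{U}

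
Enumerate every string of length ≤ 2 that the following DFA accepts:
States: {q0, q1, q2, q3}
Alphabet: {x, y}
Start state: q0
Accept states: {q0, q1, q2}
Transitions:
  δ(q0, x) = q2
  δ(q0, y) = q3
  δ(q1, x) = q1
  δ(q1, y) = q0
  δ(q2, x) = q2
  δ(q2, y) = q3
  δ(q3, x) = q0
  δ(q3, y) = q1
ε, x, xx, yx, yy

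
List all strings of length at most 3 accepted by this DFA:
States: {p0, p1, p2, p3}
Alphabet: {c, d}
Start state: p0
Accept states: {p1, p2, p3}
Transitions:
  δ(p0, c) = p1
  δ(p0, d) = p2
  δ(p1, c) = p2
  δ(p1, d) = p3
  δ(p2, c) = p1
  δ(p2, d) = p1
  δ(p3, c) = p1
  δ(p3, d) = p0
c, d, cc, cd, dc, dd, ccc, ccd, cdc, dcc, dcd, ddc, ddd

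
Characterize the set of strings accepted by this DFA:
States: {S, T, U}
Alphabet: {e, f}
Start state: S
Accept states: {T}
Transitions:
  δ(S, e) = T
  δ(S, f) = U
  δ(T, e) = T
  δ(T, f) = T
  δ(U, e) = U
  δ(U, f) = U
Testing a few strings:
  'ef' → accept
  'e' → accept
  'eff' → accept
  'fff' → reject
State roles: S=no input read; T=started with e; U=started with f (dead)
All strings over {e,f} starting with e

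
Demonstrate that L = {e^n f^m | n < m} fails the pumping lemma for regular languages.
Assume L is regular with pumping length p. Idea: pumping up the e-block makes the e-count reach the f-count.
Choose s = e^p f^(p+1) ∈ L. By the pumping lemma, s = xyz with |xy| ≤ p, |y| > 0, so y = e^k with k ≥ 1. Then xy²z = e^(p+k) f^(p+1). Since p+k ≥ p+1, the number of e's is no longer strictly less than the number of f's, so xy²z ∉ L.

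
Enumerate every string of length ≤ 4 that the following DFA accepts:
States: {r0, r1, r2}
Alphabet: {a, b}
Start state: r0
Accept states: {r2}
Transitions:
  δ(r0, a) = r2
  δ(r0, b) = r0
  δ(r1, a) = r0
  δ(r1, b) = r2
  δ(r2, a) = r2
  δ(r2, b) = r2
a, aa, ab, ba, aaa, aab, aba, abb, baa, bab, bba, aaaa, aaab, aaba, aabb, abaa, abab, abba, abbb, baaa, baab, baba, babb, bbaa, bbab, bbba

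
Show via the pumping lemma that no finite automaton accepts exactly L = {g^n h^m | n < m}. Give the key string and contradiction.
Assume L is regular with pumping length p. Idea: pumping up the g-block makes the g-count reach the h-count.
Choose s = g^p h^(p+1) ∈ L. By the pumping lemma, s = xyz with |xy| ≤ p, |y| > 0, so y = g^k with k ≥ 1. Then xy²z = g^(p+k) h^(p+1). Since p+k ≥ p+1, the number of g's is no longer strictly less than the number of h's, so xy²z ∉ L.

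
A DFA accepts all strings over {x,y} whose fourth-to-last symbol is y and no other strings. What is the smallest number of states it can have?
By Myhill–Nerode, count the distinguishable equivalence classes: 2^4 = 16 classes — the DFA must remember the last 4 symbols read; every pair of distinct length-4 suffixes is distinguishable by some continuation.
16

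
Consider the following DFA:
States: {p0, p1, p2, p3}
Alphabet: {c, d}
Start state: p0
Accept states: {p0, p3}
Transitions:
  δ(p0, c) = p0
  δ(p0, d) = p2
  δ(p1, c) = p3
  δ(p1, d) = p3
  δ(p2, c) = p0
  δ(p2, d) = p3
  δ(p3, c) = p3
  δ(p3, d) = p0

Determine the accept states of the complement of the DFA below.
Complement accept states = All states \ Original accept states
= {p0, p1, p2, p3} \ {p0, p3}
{p1, p2}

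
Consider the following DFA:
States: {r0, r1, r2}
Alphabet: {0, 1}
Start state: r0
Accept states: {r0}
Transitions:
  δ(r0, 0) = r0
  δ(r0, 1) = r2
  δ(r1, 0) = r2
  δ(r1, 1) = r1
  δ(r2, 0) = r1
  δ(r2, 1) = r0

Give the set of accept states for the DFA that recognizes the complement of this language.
Complement accept states = All states \ Original accept states
= {r0, r1, r2} \ {r0}
{r1, r2}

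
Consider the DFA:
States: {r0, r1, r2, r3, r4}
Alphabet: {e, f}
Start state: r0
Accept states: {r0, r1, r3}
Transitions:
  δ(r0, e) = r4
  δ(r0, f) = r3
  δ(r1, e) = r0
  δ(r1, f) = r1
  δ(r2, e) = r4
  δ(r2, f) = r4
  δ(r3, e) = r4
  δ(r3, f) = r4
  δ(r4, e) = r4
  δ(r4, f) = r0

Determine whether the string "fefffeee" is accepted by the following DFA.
Processing string "fefffeee":
  r0 --f--> r3
  r3 --e--> r4
  r4 --f--> r0
  r0 --f--> r3
  r3 --f--> r4
  r4 --e--> r4
  r4 --e--> r4
  r4 --e--> r4
Final state: r4
Accept states: {r0, r1, r3}
No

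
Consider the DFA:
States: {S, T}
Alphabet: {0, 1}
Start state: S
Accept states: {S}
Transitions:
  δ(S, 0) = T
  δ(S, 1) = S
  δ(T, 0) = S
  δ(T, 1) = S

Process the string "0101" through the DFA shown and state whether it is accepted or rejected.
Processing string "0101":
  S --0--> T
  T --1--> S
  S --0--> T
  T --1--> S
Final state: S
Accept states: {S}
Yes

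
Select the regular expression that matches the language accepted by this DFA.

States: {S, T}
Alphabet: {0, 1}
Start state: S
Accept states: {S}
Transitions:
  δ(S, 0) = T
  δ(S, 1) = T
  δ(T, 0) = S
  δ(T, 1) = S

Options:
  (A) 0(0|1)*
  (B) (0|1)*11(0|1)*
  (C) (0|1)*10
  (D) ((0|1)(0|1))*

Check each option against the DFA on short strings; one disagreement eliminates an option:
  (A) 0(0|1)*: on ε the DFA stays in S and accepts (S ∈ Accept), but the regex does not match it → eliminate
  (B) (0|1)*11(0|1)*: on ε the DFA stays in S and accepts (S ∈ Accept), but the regex does not match it → eliminate
  (C) (0|1)*10: on ε the DFA stays in S and accepts (S ∈ Accept), but the regex does not match it → eliminate
  (D) ((0|1)(0|1))*: agrees with the DFA on every string of length ≤ 6
Only (D) is consistent with the DFA.
(D) ((0|1)(0|1))*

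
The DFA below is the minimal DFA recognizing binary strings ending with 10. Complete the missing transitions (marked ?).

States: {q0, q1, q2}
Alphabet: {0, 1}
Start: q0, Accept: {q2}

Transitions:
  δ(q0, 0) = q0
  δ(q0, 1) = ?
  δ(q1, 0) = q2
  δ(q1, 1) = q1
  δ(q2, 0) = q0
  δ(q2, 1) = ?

From the language and accept set, identify what each state tracks — q0: no suffix match; q1: one trailing 1; q2: suffix is 10.
Each missing δ(q, a) is the state matching the new tracked value after reading a.
δ(q0, 1) = q1; δ(q2, 1) = q1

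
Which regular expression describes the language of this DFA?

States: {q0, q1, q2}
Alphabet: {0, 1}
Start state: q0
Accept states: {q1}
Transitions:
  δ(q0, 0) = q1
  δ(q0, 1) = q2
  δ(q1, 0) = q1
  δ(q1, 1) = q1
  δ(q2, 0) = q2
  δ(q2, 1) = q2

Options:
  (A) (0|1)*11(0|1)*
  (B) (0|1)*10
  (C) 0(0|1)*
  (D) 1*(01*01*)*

Check each option against the DFA on short strings; one disagreement eliminates an option:
  (A) (0|1)*11(0|1)*: on '0' the DFA goes q0 → q1 and accepts (q1 ∈ Accept), but the regex does not match it → eliminate
  (B) (0|1)*10: on '0' the DFA goes q0 → q1 and accepts (q1 ∈ Accept), but the regex does not match it → eliminate
  (C) 0(0|1)*: agrees with the DFA on every string of length ≤ 6
  (D) 1*(01*01*)*: on ε the DFA stays in q0 and rejects (q0 ∉ Accept), but the regex matches it → eliminate
Only (C) is consistent with the DFA.
(C) 0(0|1)*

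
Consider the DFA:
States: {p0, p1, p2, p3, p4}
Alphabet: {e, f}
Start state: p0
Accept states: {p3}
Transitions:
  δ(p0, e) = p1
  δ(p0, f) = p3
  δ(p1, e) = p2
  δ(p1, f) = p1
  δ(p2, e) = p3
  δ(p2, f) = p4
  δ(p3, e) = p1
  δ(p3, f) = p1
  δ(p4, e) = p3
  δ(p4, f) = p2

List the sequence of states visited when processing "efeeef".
read 'e': p0 → p1
  read 'f': p1 → p1
  read 'e': p1 → p2
  read 'e': p2 → p3
  read 'e': p3 → p1
  read 'f': p1 → p1
p0 -> p1 -> p1 -> p2 -> p3 -> p1 -> p1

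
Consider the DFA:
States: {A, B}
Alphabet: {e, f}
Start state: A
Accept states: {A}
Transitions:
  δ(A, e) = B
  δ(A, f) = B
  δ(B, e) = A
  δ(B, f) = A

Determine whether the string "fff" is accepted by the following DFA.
Processing string "fff":
  A --f--> B
  B --f--> A
  A --f--> B
Final state: B
Accept states: {A}
No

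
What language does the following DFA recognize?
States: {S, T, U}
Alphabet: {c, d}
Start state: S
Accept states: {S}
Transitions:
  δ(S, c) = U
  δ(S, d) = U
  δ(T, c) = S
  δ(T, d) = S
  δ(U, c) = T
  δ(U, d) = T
Testing a few strings:
  'c' → reject
  'ddd' → accept
  'd' → reject
  'cccc' → reject
State roles: S=length ≡ 0 (mod 3); T=length ≡ 2 (mod 3); U=length ≡ 1 (mod 3)
All strings over {c,d} whose length is a multiple of 3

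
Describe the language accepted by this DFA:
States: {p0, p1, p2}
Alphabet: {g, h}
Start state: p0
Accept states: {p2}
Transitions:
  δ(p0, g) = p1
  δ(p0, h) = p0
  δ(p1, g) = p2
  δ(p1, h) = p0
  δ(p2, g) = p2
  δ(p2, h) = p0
Testing a few strings:
  'hhhg' → reject
  'hg' → reject
  'h' → reject
  'hghg' → reject
State roles: p0=last symbol not g; p1=one trailing g; p2=two trailing g's
All strings over {g,h} ending with gg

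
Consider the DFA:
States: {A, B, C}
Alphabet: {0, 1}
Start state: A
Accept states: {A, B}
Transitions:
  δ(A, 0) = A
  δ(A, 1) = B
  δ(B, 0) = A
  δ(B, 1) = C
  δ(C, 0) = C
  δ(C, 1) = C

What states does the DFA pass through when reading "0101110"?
read '0': A → A
  read '1': A → B
  read '0': B → A
  read '1': A → B
  read '1': B → C
  read '1': C → C
  read '0': C → C
A -> A -> B -> A -> B -> C -> C -> C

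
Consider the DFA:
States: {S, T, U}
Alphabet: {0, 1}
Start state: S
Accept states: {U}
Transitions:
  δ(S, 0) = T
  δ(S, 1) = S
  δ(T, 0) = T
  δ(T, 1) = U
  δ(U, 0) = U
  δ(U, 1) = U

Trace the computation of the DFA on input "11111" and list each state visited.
read '1': S → S
  read '1': S → S
  read '1': S → S
  read '1': S → S
  read '1': S → S
S -> S -> S -> S -> S -> S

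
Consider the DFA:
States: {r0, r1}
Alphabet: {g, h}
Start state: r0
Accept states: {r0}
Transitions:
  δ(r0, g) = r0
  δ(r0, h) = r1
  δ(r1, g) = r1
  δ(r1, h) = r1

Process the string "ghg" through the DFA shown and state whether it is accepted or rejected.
Processing string "ghg":
  r0 --g--> r0
  r0 --h--> r1
  r1 --g--> r1
Final state: r1
Accept states: {r0}
No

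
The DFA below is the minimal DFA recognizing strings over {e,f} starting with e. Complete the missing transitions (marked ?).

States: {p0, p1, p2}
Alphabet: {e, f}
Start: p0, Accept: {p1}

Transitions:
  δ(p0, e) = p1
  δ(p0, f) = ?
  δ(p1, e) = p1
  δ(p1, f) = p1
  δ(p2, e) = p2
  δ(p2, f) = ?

From the language and accept set, identify what each state tracks — p0: no input read; p1: started with e; p2: started with f (dead).
Each missing δ(q, a) is the state matching the new tracked value after reading a.
δ(p0, f) = p2; δ(p2, f) = p2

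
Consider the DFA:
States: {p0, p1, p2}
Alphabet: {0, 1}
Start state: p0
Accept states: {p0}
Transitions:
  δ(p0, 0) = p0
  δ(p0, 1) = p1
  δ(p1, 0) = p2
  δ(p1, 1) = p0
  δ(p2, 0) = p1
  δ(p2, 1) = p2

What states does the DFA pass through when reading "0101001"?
read '0': p0 → p0
  read '1': p0 → p1
  read '0': p1 → p2
  read '1': p2 → p2
  read '0': p2 → p1
  read '0': p1 → p2
  read '1': p2 → p2
p0 -> p0 -> p1 -> p2 -> p2 -> p1 -> p2 -> p2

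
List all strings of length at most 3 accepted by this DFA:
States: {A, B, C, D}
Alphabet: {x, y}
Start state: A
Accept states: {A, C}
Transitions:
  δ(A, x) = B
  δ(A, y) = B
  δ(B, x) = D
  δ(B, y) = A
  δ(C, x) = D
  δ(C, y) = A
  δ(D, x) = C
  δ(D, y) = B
ε, xy, yy, xxx, yxx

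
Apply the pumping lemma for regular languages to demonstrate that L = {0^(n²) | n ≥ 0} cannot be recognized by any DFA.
Assume L is regular with pumping length p. Idea: pumping adds a fixed amount, but gaps between consecutive squares grow.
Choose s = 0^(p²) (length p² ≥ p). By the pumping lemma, s = xyz with |xy| ≤ p, |y| > 0, so |y| = k with 1 ≤ k ≤ p. Then |xy²z| = p²+k. Since p² < p²+k ≤ p²+p < (p+1)², the length p²+k lies strictly between consecutive squares, so it is not a perfect square and xy²z ∉ L.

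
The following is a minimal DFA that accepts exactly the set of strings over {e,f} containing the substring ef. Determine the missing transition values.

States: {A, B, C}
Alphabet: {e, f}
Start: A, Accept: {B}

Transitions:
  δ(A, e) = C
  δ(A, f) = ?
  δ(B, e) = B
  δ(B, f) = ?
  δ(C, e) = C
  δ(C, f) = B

From the language and accept set, identify what each state tracks — A: no e seen yet; B: substring ef seen; C: seen a e, waiting for f.
Each missing δ(q, a) is the state matching the new tracked value after reading a.
δ(A, f) = A; δ(B, f) = B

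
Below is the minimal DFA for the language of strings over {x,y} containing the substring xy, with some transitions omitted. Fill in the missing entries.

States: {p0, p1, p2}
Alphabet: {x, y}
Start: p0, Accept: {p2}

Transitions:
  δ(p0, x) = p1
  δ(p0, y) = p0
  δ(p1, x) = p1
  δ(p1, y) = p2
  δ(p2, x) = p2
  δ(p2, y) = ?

From the language and accept set, identify what each state tracks — p0: no x seen yet; p1: seen a x, waiting for y; p2: substring xy seen.
Each missing δ(q, a) is the state matching the new tracked value after reading a.
δ(p2, y) = p2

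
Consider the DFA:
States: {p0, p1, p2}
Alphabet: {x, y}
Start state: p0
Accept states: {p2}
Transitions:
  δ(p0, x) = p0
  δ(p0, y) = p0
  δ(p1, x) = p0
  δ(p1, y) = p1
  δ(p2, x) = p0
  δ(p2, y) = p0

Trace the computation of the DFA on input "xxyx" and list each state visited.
read 'x': p0 → p0
  read 'x': p0 → p0
  read 'y': p0 → p0
  read 'x': p0 → p0
p0 -> p0 -> p0 -> p0 -> p0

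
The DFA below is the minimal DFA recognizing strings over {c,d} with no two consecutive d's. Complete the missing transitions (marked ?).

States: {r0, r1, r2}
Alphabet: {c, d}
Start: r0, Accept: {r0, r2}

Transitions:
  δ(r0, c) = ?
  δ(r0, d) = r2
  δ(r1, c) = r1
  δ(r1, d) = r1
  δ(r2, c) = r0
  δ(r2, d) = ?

From the language and accept set, identify what each state tracks — r0: last symbol not d (ok); r1: saw dd (dead); r2: last symbol d (ok).
Each missing δ(q, a) is the state matching the new tracked value after reading a.
δ(r0, c) = r0; δ(r2, d) = r1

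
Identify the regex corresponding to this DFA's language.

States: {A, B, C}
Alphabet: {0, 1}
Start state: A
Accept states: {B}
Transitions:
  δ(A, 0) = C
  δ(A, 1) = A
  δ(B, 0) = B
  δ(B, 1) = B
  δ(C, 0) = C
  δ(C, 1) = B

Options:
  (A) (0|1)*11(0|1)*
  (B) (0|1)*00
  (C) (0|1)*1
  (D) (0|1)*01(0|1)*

Check each option against the DFA on short strings; one disagreement eliminates an option:
  (A) (0|1)*11(0|1)*: on '01' the DFA goes A → C → B and accepts (B ∈ Accept), but the regex does not match it → eliminate
  (B) (0|1)*00: on '00' the DFA goes A → C → C and rejects (C ∉ Accept), but the regex matches it → eliminate
  (C) (0|1)*1: on '1' the DFA goes A → A and rejects (A ∉ Accept), but the regex matches it → eliminate
  (D) (0|1)*01(0|1)*: agrees with the DFA on every string of length ≤ 6
Only (D) is consistent with the DFA.
(D) (0|1)*01(0|1)*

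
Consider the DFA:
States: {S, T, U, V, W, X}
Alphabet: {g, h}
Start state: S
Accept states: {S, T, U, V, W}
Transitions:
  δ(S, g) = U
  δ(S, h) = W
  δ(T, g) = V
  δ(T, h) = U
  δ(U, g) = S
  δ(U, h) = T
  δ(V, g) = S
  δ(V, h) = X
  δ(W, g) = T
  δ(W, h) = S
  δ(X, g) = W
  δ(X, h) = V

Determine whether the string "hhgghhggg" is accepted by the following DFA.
Processing string "hhgghhggg":
  S --h--> W
  W --h--> S
  S --g--> U
  U --g--> S
  S --h--> W
  W --h--> S
  S --g--> U
  U --g--> S
  S --g--> U
Final state: U
Accept states: {S, T, U, V, W}
Yes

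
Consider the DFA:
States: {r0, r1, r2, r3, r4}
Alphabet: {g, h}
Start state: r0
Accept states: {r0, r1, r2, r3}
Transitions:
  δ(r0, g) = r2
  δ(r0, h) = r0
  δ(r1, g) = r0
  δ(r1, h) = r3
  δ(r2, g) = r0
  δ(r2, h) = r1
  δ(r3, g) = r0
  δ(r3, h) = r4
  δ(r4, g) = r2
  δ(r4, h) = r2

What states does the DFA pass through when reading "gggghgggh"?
read 'g': r0 → r2
  read 'g': r2 → r0
  read 'g': r0 → r2
  read 'g': r2 → r0
  read 'h': r0 → r0
  read 'g': r0 → r2
  read 'g': r2 → r0
  read 'g': r0 → r2
  read 'h': r2 → r1
r0 -> r2 -> r0 -> r2 -> r0 -> r0 -> r2 -> r0 -> r2 -> r1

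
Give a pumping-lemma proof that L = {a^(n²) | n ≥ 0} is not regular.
Assume L is regular with pumping length p. Idea: pumping adds a fixed amount, but gaps between consecutive squares grow.
Choose s = a^(p²) (length p² ≥ p). By the pumping lemma, s = xyz with |xy| ≤ p, |y| > 0, so |y| = k with 1 ≤ k ≤ p. Then |xy²z| = p²+k. Since p² < p²+k ≤ p²+p < (p+1)², the length p²+k lies strictly between consecutive squares, so it is not a perfect square and xy²z ∉ L.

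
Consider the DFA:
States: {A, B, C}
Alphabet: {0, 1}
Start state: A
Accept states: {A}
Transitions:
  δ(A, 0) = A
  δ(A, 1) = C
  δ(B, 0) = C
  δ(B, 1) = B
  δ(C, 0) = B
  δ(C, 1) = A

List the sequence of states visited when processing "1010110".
read '1': A → C
  read '0': C → B
  read '1': B → B
  read '0': B → C
  read '1': C → A
  read '1': A → C
  read '0': C → B
A -> C -> B -> B -> C -> A -> C -> B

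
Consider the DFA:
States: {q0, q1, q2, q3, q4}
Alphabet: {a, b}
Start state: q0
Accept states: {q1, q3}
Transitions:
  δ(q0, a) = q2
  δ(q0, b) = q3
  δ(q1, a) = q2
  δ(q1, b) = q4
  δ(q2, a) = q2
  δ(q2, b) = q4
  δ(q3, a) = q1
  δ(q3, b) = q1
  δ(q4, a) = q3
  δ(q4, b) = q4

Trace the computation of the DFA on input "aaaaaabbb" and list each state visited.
read 'a': q0 → q2
  read 'a': q2 → q2
  read 'a': q2 → q2
  read 'a': q2 → q2
  read 'a': q2 → q2
  read 'a': q2 → q2
  read 'b': q2 → q4
  read 'b': q4 → q4
  read 'b': q4 → q4
q0 -> q2 -> q2 -> q2 -> q2 -> q2 -> q2 -> q4 -> q4 -> q4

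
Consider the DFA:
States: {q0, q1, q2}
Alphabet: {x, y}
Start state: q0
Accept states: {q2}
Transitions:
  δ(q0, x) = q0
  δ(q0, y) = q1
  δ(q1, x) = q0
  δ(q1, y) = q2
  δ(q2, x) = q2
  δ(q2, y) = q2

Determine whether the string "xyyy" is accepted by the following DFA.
Processing string "xyyy":
  q0 --x--> q0
  q0 --y--> q1
  q1 --y--> q2
  q2 --y--> q2
Final state: q2
Accept states: {q2}
Yes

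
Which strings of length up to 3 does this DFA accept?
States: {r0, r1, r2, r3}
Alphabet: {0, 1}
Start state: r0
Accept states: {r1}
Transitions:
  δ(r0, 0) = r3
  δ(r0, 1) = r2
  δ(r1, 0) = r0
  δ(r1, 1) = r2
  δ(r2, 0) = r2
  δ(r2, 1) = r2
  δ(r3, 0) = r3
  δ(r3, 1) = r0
None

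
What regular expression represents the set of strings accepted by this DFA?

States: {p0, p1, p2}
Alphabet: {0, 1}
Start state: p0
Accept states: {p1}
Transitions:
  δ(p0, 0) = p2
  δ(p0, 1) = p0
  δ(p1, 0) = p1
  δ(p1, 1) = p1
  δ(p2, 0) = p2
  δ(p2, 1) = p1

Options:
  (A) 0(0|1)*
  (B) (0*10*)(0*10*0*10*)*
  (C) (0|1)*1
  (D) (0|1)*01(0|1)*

Check each option against the DFA on short strings; one disagreement eliminates an option:
  (A) 0(0|1)*: on '0' the DFA goes p0 → p2 and rejects (p2 ∉ Accept), but the regex matches it → eliminate
  (B) (0*10*)(0*10*0*10*)*: on '1' the DFA goes p0 → p0 and rejects (p0 ∉ Accept), but the regex matches it → eliminate
  (C) (0|1)*1: on '1' the DFA goes p0 → p0 and rejects (p0 ∉ Accept), but the regex matches it → eliminate
  (D) (0|1)*01(0|1)*: agrees with the DFA on every string of length ≤ 6
Only (D) is consistent with the DFA.
(D) (0|1)*01(0|1)*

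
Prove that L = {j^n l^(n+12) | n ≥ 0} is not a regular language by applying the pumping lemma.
Assume L is regular with pumping length p. Idea: pumping the j-block breaks the fixed offset of 12.
Choose s = j^p l^(p+12) ∈ L. By the pumping lemma, s = xyz with |xy| ≤ p, |y| > 0, so y = j^k with k ≥ 1. Then xy²z = j^(p+k) l^(p+12). For this to be in L we would need p+12 = (p+k)+12, i.e. k = 0, contradicting k ≥ 1. So xy²z ∉ L.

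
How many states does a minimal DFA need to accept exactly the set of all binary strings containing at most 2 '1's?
By Myhill–Nerode, count the distinguishable equivalence classes: 4 classes — having seen 0, 1, 2, or >2 copies of '1'; counts 0 through 2 are accepting and >2 is dead.
4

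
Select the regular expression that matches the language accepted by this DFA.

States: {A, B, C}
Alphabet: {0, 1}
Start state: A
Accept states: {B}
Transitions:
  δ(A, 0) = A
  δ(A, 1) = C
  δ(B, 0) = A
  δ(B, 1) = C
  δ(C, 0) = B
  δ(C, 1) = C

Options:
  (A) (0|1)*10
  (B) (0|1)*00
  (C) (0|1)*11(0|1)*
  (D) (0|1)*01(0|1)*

Check each option against the DFA on short strings; one disagreement eliminates an option:
  (A) (0|1)*10: agrees with the DFA on every string of length ≤ 6
  (B) (0|1)*00: on '00' the DFA goes A → A → A and rejects (A ∉ Accept), but the regex matches it → eliminate
  (C) (0|1)*11(0|1)*: on '10' the DFA goes A → C → B and accepts (B ∈ Accept), but the regex does not match it → eliminate
  (D) (0|1)*01(0|1)*: on '01' the DFA goes A → A → C and rejects (C ∉ Accept), but the regex matches it → eliminate
Only (A) is consistent with the DFA.
(A) (0|1)*10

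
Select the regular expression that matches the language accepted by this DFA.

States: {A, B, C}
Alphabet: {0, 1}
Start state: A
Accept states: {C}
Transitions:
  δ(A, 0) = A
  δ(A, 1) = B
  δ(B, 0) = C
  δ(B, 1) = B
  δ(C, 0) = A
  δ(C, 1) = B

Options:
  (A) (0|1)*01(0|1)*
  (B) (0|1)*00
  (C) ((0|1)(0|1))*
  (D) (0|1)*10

Check each option against the DFA on short strings; one disagreement eliminates an option:
  (A) (0|1)*01(0|1)*: on '01' the DFA goes A → A → B and rejects (B ∉ Accept), but the regex matches it → eliminate
  (B) (0|1)*00: on '00' the DFA goes A → A → A and rejects (A ∉ Accept), but the regex matches it → eliminate
  (C) ((0|1)(0|1))*: on ε the DFA stays in A and rejects (A ∉ Accept), but the regex matches it → eliminate
  (D) (0|1)*10: agrees with the DFA on every string of length ≤ 6
Only (D) is consistent with the DFA.
(D) (0|1)*10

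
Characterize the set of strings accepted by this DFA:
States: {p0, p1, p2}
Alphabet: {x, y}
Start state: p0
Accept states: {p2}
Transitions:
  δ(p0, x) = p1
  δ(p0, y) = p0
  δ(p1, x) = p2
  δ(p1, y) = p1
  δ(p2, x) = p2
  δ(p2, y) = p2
Testing a few strings:
  'yy' → reject
  'yyyy' → reject
  'yx' → reject
  'x' → reject
State roles: p0=zero x's seen; p1=one x seen; p2=≥ two x's seen
All strings over {x,y} containing at least two x's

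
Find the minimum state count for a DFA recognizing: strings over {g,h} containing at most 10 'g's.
By Myhill–Nerode, count the distinguishable equivalence classes: 12 classes — having seen 0, 1, …, 10, or >10 copies of 'g'; counts 0 through 10 are accepting and >10 is dead.
12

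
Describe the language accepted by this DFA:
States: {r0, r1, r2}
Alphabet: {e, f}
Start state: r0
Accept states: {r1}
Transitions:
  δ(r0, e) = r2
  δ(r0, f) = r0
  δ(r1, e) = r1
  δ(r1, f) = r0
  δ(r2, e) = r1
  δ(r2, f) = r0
Testing a few strings:
  'efe' → reject
  'eef' → reject
  'feff' → reject
  'eefe' → reject
State roles: r0=last symbol not e; r1=two trailing e's; r2=one trailing e
All strings over {e,f} ending with ee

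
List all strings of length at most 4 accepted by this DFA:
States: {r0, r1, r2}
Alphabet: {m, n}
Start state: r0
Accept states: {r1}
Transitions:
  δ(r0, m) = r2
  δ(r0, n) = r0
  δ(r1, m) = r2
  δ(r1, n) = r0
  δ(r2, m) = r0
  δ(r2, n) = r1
mn, nmn, mmmn, mnmn, nnmn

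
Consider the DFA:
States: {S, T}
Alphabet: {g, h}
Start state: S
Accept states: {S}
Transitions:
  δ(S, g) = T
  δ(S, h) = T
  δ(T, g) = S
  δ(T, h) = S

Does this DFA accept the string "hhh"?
Processing string "hhh":
  S --h--> T
  T --h--> S
  S --h--> T
Final state: T
Accept states: {S}
No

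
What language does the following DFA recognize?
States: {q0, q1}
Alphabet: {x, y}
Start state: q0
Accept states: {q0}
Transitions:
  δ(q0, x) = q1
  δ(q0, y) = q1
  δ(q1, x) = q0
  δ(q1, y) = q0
Testing a few strings:
  'yx' → accept
  'xx' → accept
  'xyx' → reject
  'yxy' → reject
State roles: q0=even length so far; q1=odd length so far
All strings over {x,y} of even length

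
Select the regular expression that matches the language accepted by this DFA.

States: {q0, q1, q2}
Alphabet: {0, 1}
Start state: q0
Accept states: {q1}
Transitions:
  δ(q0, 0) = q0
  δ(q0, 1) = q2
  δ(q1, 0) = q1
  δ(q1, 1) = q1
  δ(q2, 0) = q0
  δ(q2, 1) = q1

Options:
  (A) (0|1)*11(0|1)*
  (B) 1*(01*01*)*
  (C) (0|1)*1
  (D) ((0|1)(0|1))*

Check each option against the DFA on short strings; one disagreement eliminates an option:
  (A) (0|1)*11(0|1)*: agrees with the DFA on every string of length ≤ 6
  (B) 1*(01*01*)*: on ε the DFA stays in q0 and rejects (q0 ∉ Accept), but the regex matches it → eliminate
  (C) (0|1)*1: on '1' the DFA goes q0 → q2 and rejects (q2 ∉ Accept), but the regex matches it → eliminate
  (D) ((0|1)(0|1))*: on ε the DFA stays in q0 and rejects (q0 ∉ Accept), but the regex matches it → eliminate
Only (A) is consistent with the DFA.
(A) (0|1)*11(0|1)*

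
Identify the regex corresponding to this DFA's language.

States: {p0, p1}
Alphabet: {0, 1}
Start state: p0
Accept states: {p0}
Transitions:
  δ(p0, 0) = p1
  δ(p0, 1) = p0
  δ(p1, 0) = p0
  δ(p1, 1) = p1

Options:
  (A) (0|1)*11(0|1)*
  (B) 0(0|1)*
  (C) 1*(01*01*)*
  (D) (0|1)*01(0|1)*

Check each option against the DFA on short strings; one disagreement eliminates an option:
  (A) (0|1)*11(0|1)*: on ε the DFA stays in p0 and accepts (p0 ∈ Accept), but the regex does not match it → eliminate
  (B) 0(0|1)*: on ε the DFA stays in p0 and accepts (p0 ∈ Accept), but the regex does not match it → eliminate
  (C) 1*(01*01*)*: agrees with the DFA on every string of length ≤ 6
  (D) (0|1)*01(0|1)*: on ε the DFA stays in p0 and accepts (p0 ∈ Accept), but the regex does not match it → eliminate
Only (C) is consistent with the DFA.
(C) 1*(01*01*)*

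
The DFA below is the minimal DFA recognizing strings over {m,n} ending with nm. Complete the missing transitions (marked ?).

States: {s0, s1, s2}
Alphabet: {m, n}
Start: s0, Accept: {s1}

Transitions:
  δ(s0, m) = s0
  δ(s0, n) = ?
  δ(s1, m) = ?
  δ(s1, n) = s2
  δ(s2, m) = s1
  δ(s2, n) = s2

From the language and accept set, identify what each state tracks — s0: no suffix match; s1: suffix is nm; s2: one trailing n.
Each missing δ(q, a) is the state matching the new tracked value after reading a.
δ(s0, n) = s2; δ(s1, m) = s0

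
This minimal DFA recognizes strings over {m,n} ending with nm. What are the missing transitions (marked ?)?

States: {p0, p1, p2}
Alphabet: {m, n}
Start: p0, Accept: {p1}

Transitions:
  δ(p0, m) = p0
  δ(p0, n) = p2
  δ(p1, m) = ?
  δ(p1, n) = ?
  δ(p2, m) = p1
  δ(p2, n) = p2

From the language and accept set, identify what each state tracks — p0: no suffix match; p1: suffix is nm; p2: one trailing n.
Each missing δ(q, a) is the state matching the new tracked value after reading a.
δ(p1, m) = p0; δ(p1, n) = p2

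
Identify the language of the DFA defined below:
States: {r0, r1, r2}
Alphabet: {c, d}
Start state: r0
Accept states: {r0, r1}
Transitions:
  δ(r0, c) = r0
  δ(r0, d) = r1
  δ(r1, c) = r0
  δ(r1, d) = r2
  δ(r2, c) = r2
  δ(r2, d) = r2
Testing a few strings:
  'cddc' → reject
  'ddd' → reject
  'c' → accept
  'cd' → accept
State roles: r0=last symbol not d (ok); r1=last symbol d (ok); r2=saw dd (dead)
All strings over {c,d} with no two consecutive d's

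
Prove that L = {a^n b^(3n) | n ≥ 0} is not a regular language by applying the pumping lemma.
Assume L is regular with pumping length p. Idea: pumping the a-block breaks the 1:3 ratio.
Choose s = a^p b^(3p) (length 4p ≥ p). By the pumping lemma, s = xyz with |xy| ≤ p, |y| > 0, so y = a^k with k ≥ 1. Then xy²z = a^(p+k) b^(3p). For this to be in L we would need 3p = 3(p+k), i.e. 3k = 0, contradicting k ≥ 1. So xy²z ∉ L.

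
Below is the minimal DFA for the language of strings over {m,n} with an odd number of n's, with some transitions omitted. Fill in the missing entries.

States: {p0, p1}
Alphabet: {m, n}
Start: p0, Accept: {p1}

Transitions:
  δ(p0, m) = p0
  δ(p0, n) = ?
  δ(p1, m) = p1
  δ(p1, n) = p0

From the language and accept set, identify what each state tracks — p0: even number of n's so far; p1: odd number of n's so far.
Each missing δ(q, a) is the state matching the new tracked value after reading a.
δ(p0, n) = p1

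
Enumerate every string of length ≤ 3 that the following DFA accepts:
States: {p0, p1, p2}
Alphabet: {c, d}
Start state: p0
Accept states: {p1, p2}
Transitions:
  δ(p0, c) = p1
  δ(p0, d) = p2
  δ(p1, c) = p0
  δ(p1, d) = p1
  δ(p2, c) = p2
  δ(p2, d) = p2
c, d, cd, dc, dd, ccc, ccd, cdd, dcc, dcd, ddc, ddd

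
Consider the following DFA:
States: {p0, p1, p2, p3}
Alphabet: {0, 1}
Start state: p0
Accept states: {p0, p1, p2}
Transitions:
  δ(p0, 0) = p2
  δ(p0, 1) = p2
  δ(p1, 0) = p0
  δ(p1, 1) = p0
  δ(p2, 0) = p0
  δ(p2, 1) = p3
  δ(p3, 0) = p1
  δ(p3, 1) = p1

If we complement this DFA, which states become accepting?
Complement accept states = All states \ Original accept states
= {p0, p1, p2, p3} \ {p0, p1, p2}
{p3}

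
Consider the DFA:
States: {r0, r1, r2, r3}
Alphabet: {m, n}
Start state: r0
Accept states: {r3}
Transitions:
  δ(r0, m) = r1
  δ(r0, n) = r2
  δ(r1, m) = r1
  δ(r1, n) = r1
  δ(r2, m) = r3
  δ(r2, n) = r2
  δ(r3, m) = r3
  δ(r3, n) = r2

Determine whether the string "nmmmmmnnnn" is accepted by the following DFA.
Processing string "nmmmmmnnnn":
  r0 --n--> r2
  r2 --m--> r3
  r3 --m--> r3
  r3 --m--> r3
  r3 --m--> r3
  r3 --m--> r3
  r3 --n--> r2
  r2 --n--> r2
  r2 --n--> r2
  r2 --n--> r2
Final state: r2
Accept states: {r3}
No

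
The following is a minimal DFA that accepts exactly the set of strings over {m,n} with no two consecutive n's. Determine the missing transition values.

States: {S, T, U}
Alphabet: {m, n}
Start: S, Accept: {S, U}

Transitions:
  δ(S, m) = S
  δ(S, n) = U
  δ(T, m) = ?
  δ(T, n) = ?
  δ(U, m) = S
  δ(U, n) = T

From the language and accept set, identify what each state tracks — S: last symbol not n (ok); T: saw nn (dead); U: last symbol n (ok).
Each missing δ(q, a) is the state matching the new tracked value after reading a.
δ(T, m) = T; δ(T, n) = T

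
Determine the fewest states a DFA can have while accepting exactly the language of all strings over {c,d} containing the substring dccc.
By Myhill–Nerode, count the distinguishable equivalence classes: 5 classes — one per longest suffix of the input that is a prefix of 'dccc' (lengths 0 through 3), plus an absorbing 'already seen dccc' class.
5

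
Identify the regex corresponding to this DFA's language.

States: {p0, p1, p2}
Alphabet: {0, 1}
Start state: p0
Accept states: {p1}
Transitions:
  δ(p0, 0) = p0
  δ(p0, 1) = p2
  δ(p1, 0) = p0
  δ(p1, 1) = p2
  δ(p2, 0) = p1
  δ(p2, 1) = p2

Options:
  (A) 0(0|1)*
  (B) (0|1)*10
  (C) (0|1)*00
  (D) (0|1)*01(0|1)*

Check each option against the DFA on short strings; one disagreement eliminates an option:
  (A) 0(0|1)*: on '0' the DFA goes p0 → p0 and rejects (p0 ∉ Accept), but the regex matches it → eliminate
  (B) (0|1)*10: agrees with the DFA on every string of length ≤ 6
  (C) (0|1)*00: on '00' the DFA goes p0 → p0 → p0 and rejects (p0 ∉ Accept), but the regex matches it → eliminate
  (D) (0|1)*01(0|1)*: on '01' the DFA goes p0 → p0 → p2 and rejects (p2 ∉ Accept), but the regex matches it → eliminate
Only (B) is consistent with the DFA.
(B) (0|1)*10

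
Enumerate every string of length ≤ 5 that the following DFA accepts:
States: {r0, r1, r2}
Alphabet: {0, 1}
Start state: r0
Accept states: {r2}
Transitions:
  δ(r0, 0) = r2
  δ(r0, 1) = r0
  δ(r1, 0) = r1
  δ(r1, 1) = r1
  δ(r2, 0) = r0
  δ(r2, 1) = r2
0, 01, 10, 000, 011, 101, 110, 0001, 0010, 0100, 0111, 1000, 1011, 1101, 1110, 00000, 00011, 00101, 00110, 01001, 01010, 01100, 01111, 10001, 10010, 10100, 10111, 11000, 11011, 11101, 11110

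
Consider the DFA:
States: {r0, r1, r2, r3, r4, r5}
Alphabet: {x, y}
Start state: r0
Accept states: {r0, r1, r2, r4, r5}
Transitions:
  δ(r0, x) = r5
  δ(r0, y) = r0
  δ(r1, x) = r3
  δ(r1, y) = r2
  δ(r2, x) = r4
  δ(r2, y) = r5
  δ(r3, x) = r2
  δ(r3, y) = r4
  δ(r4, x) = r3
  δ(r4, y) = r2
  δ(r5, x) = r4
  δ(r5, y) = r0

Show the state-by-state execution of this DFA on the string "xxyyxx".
read 'x': r0 → r5
  read 'x': r5 → r4
  read 'y': r4 → r2
  read 'y': r2 → r5
  read 'x': r5 → r4
  read 'x': r4 → r3
r0 -> r5 -> r4 -> r2 -> r5 -> r4 -> r3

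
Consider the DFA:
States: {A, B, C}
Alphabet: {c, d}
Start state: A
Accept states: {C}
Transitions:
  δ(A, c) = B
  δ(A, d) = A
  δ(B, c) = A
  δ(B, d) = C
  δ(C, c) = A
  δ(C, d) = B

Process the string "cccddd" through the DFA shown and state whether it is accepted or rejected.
Processing string "cccddd":
  A --c--> B
  B --c--> A
  A --c--> B
  B --d--> C
  C --d--> B
  B --d--> C
Final state: C
Accept states: {C}
Yes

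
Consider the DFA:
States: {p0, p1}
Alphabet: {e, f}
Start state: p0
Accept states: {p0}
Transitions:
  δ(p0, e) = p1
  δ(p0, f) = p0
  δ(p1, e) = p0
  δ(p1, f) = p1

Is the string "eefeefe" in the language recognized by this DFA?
Processing string "eefeefe":
  p0 --e--> p1
  p1 --e--> p0
  p0 --f--> p0
  p0 --e--> p1
  p1 --e--> p0
  p0 --f--> p0
  p0 --e--> p1
Final state: p1
Accept states: {p0}
No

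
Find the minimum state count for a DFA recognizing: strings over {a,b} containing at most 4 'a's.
By Myhill–Nerode, count the distinguishable equivalence classes: 6 classes — having seen 0, 1, …, 4, or >4 copies of 'a'; counts 0 through 4 are accepting and >4 is dead.
6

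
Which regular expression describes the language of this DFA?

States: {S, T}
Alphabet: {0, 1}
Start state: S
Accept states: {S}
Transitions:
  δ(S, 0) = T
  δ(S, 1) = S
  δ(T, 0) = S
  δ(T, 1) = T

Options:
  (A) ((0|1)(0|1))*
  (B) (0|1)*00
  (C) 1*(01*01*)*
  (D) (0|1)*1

Check each option against the DFA on short strings; one disagreement eliminates an option:
  (A) ((0|1)(0|1))*: on '1' the DFA goes S → S and accepts (S ∈ Accept), but the regex does not match it → eliminate
  (B) (0|1)*00: on ε the DFA stays in S and accepts (S ∈ Accept), but the regex does not match it → eliminate
  (C) 1*(01*01*)*: agrees with the DFA on every string of length ≤ 6
  (D) (0|1)*1: on ε the DFA stays in S and accepts (S ∈ Accept), but the regex does not match it → eliminate
Only (C) is consistent with the DFA.
(C) 1*(01*01*)*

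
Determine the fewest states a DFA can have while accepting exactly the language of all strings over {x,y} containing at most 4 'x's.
By Myhill–Nerode, count the distinguishable equivalence classes: 6 classes — having seen 0, 1, …, 4, or >4 copies of 'x'; counts 0 through 4 are accepting and >4 is dead.
6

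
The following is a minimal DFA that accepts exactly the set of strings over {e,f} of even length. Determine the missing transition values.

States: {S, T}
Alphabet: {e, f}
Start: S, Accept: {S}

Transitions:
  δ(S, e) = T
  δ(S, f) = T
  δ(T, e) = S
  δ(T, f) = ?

From the language and accept set, identify what each state tracks — S: even length so far; T: odd length so far.
Each missing δ(q, a) is the state matching the new tracked value after reading a.
δ(T, f) = S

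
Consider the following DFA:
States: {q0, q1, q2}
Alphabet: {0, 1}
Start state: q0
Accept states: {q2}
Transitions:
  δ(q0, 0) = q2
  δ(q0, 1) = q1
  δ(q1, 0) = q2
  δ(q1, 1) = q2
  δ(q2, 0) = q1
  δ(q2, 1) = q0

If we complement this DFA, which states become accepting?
Complement accept states = All states \ Original accept states
= {q0, q1, q2} \ {q2}
{q0, q1}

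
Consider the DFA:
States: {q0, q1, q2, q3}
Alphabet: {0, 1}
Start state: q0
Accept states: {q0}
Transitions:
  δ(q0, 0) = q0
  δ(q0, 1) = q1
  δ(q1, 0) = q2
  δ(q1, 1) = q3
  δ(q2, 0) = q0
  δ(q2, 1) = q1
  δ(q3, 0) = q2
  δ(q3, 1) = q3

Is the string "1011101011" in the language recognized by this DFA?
Processing string "1011101011":
  q0 --1--> q1
  q1 --0--> q2
  q2 --1--> q1
  q1 --1--> q3
  q3 --1--> q3
  q3 --0--> q2
  q2 --1--> q1
  q1 --0--> q2
  q2 --1--> q1
  q1 --1--> q3
Final state: q3
Accept states: {q0}
No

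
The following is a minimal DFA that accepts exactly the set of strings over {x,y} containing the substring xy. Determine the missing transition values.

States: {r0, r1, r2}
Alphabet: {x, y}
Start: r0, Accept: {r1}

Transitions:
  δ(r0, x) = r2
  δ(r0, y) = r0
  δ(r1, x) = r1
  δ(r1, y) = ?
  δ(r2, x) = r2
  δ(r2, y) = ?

From the language and accept set, identify what each state tracks — r0: no x seen yet; r1: substring xy seen; r2: seen a x, waiting for y.
Each missing δ(q, a) is the state matching the new tracked value after reading a.
δ(r1, y) = r1; δ(r2, y) = r1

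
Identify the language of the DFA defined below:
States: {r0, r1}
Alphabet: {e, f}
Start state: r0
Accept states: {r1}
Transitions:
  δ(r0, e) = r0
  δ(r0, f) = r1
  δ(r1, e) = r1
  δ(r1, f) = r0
Testing a few strings:
  'fee' → accept
  'fef' → reject
  'ef' → accept
  'e' → reject
State roles: r0=even number of f's so far; r1=odd number of f's so far
All strings over {e,f} with an odd number of f's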